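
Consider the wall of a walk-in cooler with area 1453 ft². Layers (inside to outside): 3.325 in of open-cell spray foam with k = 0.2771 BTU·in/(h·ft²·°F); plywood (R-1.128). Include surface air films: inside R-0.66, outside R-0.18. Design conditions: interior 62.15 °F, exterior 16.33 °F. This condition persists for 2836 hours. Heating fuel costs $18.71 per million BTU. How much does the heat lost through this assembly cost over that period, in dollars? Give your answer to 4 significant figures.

3.325/0.2771 = 11.999
R_total = 0.66 + 11.999 + 1.128 + 0.18 = 13.967 ft²·°F·h/BTU
Q = 1453 × (62.15 − 16.33) / 13.967 = 4766.6 BTU/h
E = 4766.6 × 2836 = 13518000 BTU
Cost = 13518000/10⁶ × 18.71 = $252.92

252.9 dollars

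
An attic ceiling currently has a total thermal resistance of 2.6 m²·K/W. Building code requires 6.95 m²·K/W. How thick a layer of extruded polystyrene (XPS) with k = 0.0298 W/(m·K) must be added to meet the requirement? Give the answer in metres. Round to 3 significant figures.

ΔR = 6.95 − 2.6 = 4.35 m²·K/W
L = ΔR × k = 4.35 × 0.0298 = 0.1296 m

0.130 m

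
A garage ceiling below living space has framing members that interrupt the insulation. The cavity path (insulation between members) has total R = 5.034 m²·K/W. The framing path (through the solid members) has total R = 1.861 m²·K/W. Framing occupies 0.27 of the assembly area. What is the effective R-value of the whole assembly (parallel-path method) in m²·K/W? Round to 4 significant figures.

3.447 m²·K/W

U_eff = 0.73/5.034 + 0.27/1.861 = 0.14501 + 0.14508 = 0.2901
R_eff = 1/U_eff = 3.4471 m²·K/W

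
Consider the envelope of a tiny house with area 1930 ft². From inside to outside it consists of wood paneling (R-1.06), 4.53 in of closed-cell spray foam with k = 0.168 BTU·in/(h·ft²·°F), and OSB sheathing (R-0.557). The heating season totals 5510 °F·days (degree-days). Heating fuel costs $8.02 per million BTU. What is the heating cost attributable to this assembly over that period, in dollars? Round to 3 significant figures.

4.53/0.168 = 26.96
R_total = 1.06 + 26.96 + 0.557 = 28.58 ft²·°F·h/BTU
E = A × HDD × 24 / R = 1930 × 5510 × 24 / 28.58 = 8930000 BTU
Cost = 8930000/10⁶ × 8.02 = $71.62

71.6 dollars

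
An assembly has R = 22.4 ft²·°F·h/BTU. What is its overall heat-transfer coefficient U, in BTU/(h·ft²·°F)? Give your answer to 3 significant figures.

U = 1/R = 1/22.4 = 0.04464

0.0446 BTU/(h·ft²·°F)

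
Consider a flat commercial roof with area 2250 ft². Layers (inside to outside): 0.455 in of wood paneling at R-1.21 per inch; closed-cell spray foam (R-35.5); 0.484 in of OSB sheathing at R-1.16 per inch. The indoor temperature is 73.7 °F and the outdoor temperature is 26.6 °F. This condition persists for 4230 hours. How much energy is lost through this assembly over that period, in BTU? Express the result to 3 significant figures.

0.455 × 1.21 = 0.5505
0.484 × 1.16 = 0.5614
R_total = 0.5505 + 35.5 + 0.5614 = 36.61 ft²·°F·h/BTU
Q = 2250 × (73.7 − 26.6) / 36.61 = 2895 BTU/h
E = 2895 × 4230 = 12240000 BTU

12200000 BTU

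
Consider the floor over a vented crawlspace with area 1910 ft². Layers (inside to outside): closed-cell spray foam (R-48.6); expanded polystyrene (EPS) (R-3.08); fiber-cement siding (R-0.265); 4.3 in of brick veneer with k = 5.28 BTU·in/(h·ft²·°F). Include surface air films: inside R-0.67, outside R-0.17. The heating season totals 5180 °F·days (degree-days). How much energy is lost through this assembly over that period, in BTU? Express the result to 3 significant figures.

4.3/5.28 = 0.8144
R_total = 0.67 + 48.6 + 3.08 + 0.265 + 0.8144 + 0.17 = 53.6 ft²·°F·h/BTU
E = A × HDD × 24 / R = 1910 × 5180 × 24 / 53.6 = 4430000 BTU

4430000 BTU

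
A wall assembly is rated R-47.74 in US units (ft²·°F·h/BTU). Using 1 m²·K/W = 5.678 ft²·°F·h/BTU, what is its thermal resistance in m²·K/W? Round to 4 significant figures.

R_SI = 47.74/5.678 = 8.4079

8.408 m²·K/W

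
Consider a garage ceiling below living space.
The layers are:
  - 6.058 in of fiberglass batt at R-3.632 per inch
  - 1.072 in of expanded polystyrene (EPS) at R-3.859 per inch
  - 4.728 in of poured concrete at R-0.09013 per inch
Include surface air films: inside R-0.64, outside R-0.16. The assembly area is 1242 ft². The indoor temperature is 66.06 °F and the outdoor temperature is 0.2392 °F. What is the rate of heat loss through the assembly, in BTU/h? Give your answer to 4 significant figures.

2987 BTU/h

6.058 × 3.632 = 22.003
1.072 × 3.859 = 4.1368
4.728 × 0.09013 = 0.42613
R_total = 0.64 + 22.003 + 4.1368 + 0.42613 + 0.16 = 27.366 ft²·°F·h/BTU
Q = A·ΔT/R = 1242 × (66.06 − 0.2392) / 27.366 = 2987.3 BTU/h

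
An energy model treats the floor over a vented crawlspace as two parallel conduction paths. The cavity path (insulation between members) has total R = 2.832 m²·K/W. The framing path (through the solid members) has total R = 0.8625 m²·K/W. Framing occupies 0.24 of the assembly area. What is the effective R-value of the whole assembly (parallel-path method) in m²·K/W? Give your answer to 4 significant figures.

1.829 m²·K/W

U_eff = 0.76/2.832 + 0.24/0.8625 = 0.26836 + 0.27826 = 0.54662
R_eff = 1/U_eff = 1.8294 m²·K/W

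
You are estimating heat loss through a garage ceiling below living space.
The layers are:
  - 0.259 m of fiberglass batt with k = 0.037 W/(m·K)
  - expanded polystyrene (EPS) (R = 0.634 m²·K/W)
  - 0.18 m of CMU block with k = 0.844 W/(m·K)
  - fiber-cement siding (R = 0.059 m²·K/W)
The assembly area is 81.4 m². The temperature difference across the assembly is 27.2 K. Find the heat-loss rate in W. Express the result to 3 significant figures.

0.259/0.037 = 7
0.18/0.844 = 0.2133
R_total = 7 + 0.634 + 0.2133 + 0.059 = 7.906 m²·K/W
Q = A·ΔT/R = 81.4 × 27.2 / 7.906 = 280 W

280 W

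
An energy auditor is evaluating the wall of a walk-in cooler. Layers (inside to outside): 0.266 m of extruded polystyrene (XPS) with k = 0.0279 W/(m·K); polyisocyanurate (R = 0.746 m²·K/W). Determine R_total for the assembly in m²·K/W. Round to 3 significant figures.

0.266/0.0279 = 9.534
R_total = 9.534 + 0.746 = 10.28 m²·K/W

10.3 m²·K/W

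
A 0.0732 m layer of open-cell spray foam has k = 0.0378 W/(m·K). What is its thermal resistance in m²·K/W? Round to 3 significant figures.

1.94 m²·K/W

R = L/k = 0.0732/0.0378 = 1.937 m²·K/W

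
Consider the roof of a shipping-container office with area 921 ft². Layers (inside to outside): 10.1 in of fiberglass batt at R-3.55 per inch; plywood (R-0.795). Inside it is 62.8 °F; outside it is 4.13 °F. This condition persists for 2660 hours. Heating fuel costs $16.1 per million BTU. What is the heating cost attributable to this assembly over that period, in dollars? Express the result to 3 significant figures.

63.1 dollars

10.1 × 3.55 = 35.85
R_total = 35.85 + 0.795 = 36.65 ft²·°F·h/BTU
Q = 921 × (62.8 − 4.13) / 36.65 = 1474 BTU/h
E = 1474 × 2660 = 3922000 BTU
Cost = 3922000/10⁶ × 16.1 = $63.14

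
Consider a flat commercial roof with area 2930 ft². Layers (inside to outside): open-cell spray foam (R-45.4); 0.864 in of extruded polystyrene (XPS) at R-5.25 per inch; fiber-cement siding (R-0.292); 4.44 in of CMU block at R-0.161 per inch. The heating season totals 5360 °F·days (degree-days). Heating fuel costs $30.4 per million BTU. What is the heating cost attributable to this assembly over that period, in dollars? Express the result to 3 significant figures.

225 dollars

0.864 × 5.25 = 4.536
4.44 × 0.161 = 0.7148
R_total = 45.4 + 4.536 + 0.292 + 0.7148 = 50.94 ft²·°F·h/BTU
E = A × HDD × 24 / R = 2930 × 5360 × 24 / 50.94 = 7399000 BTU
Cost = 7399000/10⁶ × 30.4 = $224.9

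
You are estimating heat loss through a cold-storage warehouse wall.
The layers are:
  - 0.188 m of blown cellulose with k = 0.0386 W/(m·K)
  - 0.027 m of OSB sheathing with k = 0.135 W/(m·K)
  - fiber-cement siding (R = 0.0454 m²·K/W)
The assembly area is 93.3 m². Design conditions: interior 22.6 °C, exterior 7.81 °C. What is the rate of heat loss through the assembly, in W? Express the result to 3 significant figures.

270 W

0.188/0.0386 = 4.87
0.027/0.135 = 0.2
R_total = 4.87 + 0.2 + 0.0454 = 5.116 m²·K/W
Q = A·ΔT/R = 93.3 × (22.6 − 7.81) / 5.116 = 269.7 W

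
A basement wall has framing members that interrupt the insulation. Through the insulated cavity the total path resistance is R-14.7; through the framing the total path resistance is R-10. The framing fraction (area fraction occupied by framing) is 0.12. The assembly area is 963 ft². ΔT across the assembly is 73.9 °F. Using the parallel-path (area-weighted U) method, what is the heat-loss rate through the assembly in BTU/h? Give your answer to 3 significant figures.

U_eff = 0.88/14.7 + 0.12/10 = 0.05986 + 0.012 = 0.07186
R_eff = 1/U_eff = 13.92 ft²·°F·h/BTU
Q = 963 × 73.9 / 13.92 = 5114 BTU/h

5110 BTU/h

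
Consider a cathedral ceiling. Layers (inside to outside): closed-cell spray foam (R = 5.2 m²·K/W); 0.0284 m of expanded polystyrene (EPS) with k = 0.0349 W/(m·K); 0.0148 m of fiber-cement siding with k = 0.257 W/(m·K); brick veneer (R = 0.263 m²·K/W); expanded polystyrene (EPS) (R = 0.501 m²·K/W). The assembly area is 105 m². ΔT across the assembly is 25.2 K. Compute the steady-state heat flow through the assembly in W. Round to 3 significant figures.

387 W

0.0284/0.0349 = 0.8138
0.0148/0.257 = 0.05759
R_total = 5.2 + 0.8138 + 0.05759 + 0.263 + 0.501 = 6.835 m²·K/W
Q = A·ΔT/R = 105 × 25.2 / 6.835 = 387.1 W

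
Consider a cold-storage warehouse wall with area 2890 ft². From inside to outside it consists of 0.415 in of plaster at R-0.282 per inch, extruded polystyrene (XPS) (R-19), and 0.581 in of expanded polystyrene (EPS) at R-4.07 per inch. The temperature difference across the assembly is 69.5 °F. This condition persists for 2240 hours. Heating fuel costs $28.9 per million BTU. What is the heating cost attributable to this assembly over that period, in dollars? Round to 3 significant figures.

0.415 × 0.282 = 0.117
0.581 × 4.07 = 2.365
R_total = 0.117 + 19 + 2.365 = 21.48 ft²·°F·h/BTU
Q = 2890 × 69.5 / 21.48 = 9350 BTU/h
E = 9350 × 2240 = 20940000 BTU
Cost = 20940000/10⁶ × 28.9 = $605.3

605 dollars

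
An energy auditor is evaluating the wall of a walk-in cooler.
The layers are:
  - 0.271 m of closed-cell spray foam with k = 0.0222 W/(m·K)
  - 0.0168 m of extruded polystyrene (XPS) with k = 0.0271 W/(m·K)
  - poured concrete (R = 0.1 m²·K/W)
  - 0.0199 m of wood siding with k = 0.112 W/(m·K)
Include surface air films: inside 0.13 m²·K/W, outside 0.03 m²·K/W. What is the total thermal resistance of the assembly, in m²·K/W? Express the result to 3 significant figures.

13.3 m²·K/W

0.271/0.0222 = 12.21
0.0168/0.0271 = 0.6199
0.0199/0.112 = 0.1777
R_total = 0.13 + 12.21 + 0.6199 + 0.1 + 0.1777 + 0.03 = 13.26 m²·K/W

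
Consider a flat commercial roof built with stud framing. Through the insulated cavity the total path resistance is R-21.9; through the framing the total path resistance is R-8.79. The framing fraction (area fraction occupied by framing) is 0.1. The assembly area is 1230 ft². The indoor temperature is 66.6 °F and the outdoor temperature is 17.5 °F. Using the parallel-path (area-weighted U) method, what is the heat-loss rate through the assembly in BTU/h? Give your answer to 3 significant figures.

3170 BTU/h

U_eff = 0.9/21.9 + 0.1/8.79 = 0.0411 + 0.01138 = 0.05247
R_eff = 1/U_eff = 19.06 ft²·°F·h/BTU
Q = 1230 × (66.6 − 17.5) / 19.06 = 3169 BTU/h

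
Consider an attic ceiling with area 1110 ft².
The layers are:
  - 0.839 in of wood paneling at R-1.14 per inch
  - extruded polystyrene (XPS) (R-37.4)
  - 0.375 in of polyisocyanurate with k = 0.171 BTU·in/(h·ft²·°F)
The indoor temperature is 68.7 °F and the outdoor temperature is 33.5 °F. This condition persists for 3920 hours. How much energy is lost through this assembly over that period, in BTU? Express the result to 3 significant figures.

0.839 × 1.14 = 0.9565
0.375/0.171 = 2.193
R_total = 0.9565 + 37.4 + 2.193 = 40.55 ft²·°F·h/BTU
Q = 1110 × (68.7 − 33.5) / 40.55 = 963.6 BTU/h
E = 963.6 × 3920 = 3777000 BTU

3780000 BTU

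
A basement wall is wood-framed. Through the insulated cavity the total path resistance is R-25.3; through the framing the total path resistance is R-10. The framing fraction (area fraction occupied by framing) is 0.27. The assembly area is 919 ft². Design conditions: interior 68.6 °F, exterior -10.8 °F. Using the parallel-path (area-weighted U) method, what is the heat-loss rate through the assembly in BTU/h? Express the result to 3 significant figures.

U_eff = 0.73/25.3 + 0.27/10 = 0.02885 + 0.027 = 0.05585
R_eff = 1/U_eff = 17.9 ft²·°F·h/BTU
Q = 919 × (68.6 − (-10.8)) / 17.9 = 4076 BTU/h

4080 BTU/h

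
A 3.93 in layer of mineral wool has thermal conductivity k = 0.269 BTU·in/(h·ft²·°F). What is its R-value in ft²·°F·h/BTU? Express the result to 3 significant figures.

R = L/k = 3.93/0.269 = 14.61 ft²·°F·h/BTU

14.6 ft²·°F·h/BTU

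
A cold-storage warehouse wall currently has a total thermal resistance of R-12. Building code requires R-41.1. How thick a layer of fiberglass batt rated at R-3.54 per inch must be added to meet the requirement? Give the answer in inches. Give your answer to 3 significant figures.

ΔR = 41.1 − 12 = 29.1 ft²·°F·h/BTU
L = ΔR / (R/in) = 29.1/3.54 = 8.22 in

8.22 in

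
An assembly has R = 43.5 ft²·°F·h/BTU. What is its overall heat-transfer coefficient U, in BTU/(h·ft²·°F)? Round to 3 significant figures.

0.0230 BTU/(h·ft²·°F)

U = 1/R = 1/43.5 = 0.02299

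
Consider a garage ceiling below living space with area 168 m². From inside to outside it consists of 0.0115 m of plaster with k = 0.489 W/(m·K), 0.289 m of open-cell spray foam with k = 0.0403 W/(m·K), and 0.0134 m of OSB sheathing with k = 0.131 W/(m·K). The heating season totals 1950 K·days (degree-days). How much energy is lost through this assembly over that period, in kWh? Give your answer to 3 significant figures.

0.0115/0.489 = 0.02352
0.289/0.0403 = 7.171
0.0134/0.131 = 0.1023
R_total = 0.02352 + 7.171 + 0.1023 = 7.297 m²·K/W
E = A × HDD × 24 / R / 1000 = 168 × 1950 × 24 / 7.297 / 1000 = 1077 kWh

1080 kWh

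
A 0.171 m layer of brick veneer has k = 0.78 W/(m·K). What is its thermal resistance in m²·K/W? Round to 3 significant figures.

0.219 m²·K/W

R = L/k = 0.171/0.78 = 0.2192 m²·K/W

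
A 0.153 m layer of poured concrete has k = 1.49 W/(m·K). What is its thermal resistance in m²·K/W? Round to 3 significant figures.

R = L/k = 0.153/1.49 = 0.1027 m²·K/W

0.103 m²·K/W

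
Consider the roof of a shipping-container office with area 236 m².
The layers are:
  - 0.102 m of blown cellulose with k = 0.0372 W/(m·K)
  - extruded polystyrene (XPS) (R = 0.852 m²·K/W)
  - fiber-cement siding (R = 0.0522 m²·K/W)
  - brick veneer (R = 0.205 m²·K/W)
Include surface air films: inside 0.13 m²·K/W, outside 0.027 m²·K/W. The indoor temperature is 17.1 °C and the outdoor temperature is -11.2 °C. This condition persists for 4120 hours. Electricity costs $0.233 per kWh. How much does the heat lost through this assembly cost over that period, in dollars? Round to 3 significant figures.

0.102/0.0372 = 2.742
R_total = 0.13 + 2.742 + 0.852 + 0.0522 + 0.205 + 0.027 = 4.008 m²·K/W
Q = 236 × (17.1 − (-11.2)) / 4.008 = 1666 W
E = 1666 W × 4120 h / 1000 = 6865 kWh
Cost = 6865 × 0.233 = $1600

1600 dollars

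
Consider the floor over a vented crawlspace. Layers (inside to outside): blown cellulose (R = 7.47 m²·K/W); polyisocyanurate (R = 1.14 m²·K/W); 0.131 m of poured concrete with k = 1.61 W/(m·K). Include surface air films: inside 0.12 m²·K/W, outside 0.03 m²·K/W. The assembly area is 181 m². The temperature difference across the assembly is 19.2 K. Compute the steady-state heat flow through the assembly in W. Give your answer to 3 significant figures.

0.131/1.61 = 0.08137
R_total = 0.12 + 7.47 + 1.14 + 0.08137 + 0.03 = 8.841 m²·K/W
Q = A·ΔT/R = 181 × 19.2 / 8.841 = 393.1 W

393 W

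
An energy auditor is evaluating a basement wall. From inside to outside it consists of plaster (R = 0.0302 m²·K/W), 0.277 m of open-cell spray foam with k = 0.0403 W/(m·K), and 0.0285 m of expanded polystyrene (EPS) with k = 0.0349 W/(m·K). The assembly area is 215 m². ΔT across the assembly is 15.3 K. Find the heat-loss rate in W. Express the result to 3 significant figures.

426 W

0.277/0.0403 = 6.873
0.0285/0.0349 = 0.8166
R_total = 0.0302 + 6.873 + 0.8166 = 7.72 m²·K/W
Q = A·ΔT/R = 215 × 15.3 / 7.72 = 426.1 W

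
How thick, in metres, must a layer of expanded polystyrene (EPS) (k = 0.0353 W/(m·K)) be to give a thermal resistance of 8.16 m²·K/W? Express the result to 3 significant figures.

0.288 m

L = R·k = 8.16 × 0.0353 = 0.288 m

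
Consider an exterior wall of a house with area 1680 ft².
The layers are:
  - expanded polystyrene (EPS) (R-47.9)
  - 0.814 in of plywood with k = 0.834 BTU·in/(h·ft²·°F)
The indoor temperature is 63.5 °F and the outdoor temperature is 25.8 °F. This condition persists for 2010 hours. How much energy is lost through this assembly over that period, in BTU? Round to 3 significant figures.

0.814/0.834 = 0.976
R_total = 47.9 + 0.976 = 48.88 ft²·°F·h/BTU
Q = 1680 × (63.5 − 25.8) / 48.88 = 1296 BTU/h
E = 1296 × 2010 = 2605000 BTU

2600000 BTU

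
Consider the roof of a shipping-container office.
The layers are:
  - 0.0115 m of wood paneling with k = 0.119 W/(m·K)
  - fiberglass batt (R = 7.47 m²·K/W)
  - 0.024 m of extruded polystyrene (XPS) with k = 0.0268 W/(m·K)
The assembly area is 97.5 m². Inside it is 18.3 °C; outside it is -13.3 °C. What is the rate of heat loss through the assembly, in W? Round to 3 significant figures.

0.0115/0.119 = 0.09664
0.024/0.0268 = 0.8955
R_total = 0.09664 + 7.47 + 0.8955 = 8.462 m²·K/W
Q = A·ΔT/R = 97.5 × (18.3 − (-13.3)) / 8.462 = 364.1 W

364 W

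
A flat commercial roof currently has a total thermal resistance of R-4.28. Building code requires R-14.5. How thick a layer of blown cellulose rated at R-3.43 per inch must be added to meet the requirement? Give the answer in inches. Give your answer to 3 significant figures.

ΔR = 14.5 − 4.28 = 10.22 ft²·°F·h/BTU
L = ΔR / (R/in) = 10.22/3.43 = 2.98 in

2.98 in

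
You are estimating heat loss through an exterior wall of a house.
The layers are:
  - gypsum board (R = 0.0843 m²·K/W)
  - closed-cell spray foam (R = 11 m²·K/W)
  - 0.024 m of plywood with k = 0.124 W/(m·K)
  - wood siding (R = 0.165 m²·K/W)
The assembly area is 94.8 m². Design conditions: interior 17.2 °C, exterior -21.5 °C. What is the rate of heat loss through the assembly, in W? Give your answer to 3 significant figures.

0.024/0.124 = 0.1935
R_total = 0.0843 + 11 + 0.1935 + 0.165 = 11.44 m²·K/W
Q = A·ΔT/R = 94.8 × (17.2 − (-21.5)) / 11.44 = 320.6 W

321 W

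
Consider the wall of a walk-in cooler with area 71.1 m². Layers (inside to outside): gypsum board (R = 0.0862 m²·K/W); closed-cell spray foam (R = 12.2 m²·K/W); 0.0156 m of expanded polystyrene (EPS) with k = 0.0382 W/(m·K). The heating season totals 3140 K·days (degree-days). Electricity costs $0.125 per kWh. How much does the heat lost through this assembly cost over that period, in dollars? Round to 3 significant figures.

0.0156/0.0382 = 0.4084
R_total = 0.0862 + 12.2 + 0.4084 = 12.69 m²·K/W
E = A × HDD × 24 / R / 1000 = 71.1 × 3140 × 24 / 12.69 / 1000 = 422.1 kWh
Cost = 422.1 × 0.125 = $52.76

52.8 dollars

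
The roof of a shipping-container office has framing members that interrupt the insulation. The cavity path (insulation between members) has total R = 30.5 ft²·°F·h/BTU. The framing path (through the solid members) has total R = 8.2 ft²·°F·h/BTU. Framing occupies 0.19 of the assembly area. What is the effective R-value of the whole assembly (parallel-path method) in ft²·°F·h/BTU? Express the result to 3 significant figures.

20.1 ft²·°F·h/BTU

U_eff = 0.81/30.5 + 0.19/8.2 = 0.02656 + 0.02317 = 0.04973
R_eff = 1/U_eff = 20.11 ft²·°F·h/BTU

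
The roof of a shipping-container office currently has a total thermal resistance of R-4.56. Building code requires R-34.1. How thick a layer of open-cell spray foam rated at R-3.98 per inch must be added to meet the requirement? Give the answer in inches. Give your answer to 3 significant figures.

ΔR = 34.1 − 4.56 = 29.54 ft²·°F·h/BTU
L = ΔR / (R/in) = 29.54/3.98 = 7.422 in

7.42 in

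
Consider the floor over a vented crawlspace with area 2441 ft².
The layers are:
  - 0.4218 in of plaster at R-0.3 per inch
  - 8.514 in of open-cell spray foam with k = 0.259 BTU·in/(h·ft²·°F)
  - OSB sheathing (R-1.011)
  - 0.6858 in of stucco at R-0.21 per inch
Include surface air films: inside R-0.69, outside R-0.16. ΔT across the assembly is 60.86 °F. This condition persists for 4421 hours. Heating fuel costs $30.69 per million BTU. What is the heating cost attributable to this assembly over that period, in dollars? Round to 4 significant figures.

575.8 dollars

0.4218 × 0.3 = 0.12654
8.514/0.259 = 32.873
0.6858 × 0.21 = 0.14402
R_total = 0.69 + 0.12654 + 32.873 + 1.011 + 0.14402 + 0.16 = 35.004 ft²·°F·h/BTU
Q = 2441 × 60.86 / 35.004 = 4244 BTU/h
E = 4244 × 4421 = 18763000 BTU
Cost = 18763000/10⁶ × 30.69 = $575.83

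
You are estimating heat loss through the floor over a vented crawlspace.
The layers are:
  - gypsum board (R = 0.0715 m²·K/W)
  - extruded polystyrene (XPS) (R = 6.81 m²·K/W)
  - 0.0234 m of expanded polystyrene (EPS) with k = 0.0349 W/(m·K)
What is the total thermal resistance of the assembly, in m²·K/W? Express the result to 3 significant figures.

7.55 m²·K/W

0.0234/0.0349 = 0.6705
R_total = 0.0715 + 6.81 + 0.6705 = 7.552 m²·K/W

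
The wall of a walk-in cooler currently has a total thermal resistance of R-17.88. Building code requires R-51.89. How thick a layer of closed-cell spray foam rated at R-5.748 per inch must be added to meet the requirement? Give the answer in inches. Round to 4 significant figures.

5.917 in

ΔR = 51.89 − 17.88 = 34.01 ft²·°F·h/BTU
L = ΔR / (R/in) = 34.01/5.748 = 5.9168 in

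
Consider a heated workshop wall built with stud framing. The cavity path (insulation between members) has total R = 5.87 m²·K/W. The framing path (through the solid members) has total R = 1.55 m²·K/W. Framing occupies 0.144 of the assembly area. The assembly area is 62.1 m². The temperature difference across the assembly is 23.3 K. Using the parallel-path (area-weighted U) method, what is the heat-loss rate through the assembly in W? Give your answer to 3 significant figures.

345 W

U_eff = 0.856/5.87 + 0.144/1.55 = 0.1458 + 0.0929 = 0.2387
R_eff = 1/U_eff = 4.189 m²·K/W
Q = 62.1 × 23.3 / 4.189 = 345.4 W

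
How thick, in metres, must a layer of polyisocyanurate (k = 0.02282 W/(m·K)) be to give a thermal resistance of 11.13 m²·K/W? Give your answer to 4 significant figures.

0.2540 m

L = R·k = 11.13 × 0.02282 = 0.25399 m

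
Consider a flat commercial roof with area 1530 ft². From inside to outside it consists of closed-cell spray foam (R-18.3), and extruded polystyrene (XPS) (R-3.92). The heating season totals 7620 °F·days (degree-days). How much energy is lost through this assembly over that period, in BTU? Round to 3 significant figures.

12600000 BTU

R_total = 18.3 + 3.92 = 22.22 ft²·°F·h/BTU
E = A × HDD × 24 / R = 1530 × 7620 × 24 / 22.22 = 12590000 BTU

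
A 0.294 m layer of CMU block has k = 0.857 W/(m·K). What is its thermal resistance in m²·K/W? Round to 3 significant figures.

R = L/k = 0.294/0.857 = 0.3431 m²·K/W

0.343 m²·K/W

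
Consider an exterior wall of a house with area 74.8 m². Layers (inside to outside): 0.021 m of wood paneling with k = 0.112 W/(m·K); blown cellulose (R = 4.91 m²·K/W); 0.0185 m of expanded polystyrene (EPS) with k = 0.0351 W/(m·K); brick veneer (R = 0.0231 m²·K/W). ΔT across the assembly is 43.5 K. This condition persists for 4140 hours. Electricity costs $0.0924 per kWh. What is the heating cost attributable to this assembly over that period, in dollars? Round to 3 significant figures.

0.021/0.112 = 0.1875
0.0185/0.0351 = 0.5271
R_total = 0.1875 + 4.91 + 0.5271 + 0.0231 = 5.648 m²·K/W
Q = 74.8 × 43.5 / 5.648 = 576.1 W
E = 576.1 W × 4140 h / 1000 = 2385 kWh
Cost = 2385 × 0.0924 = $220.4

220 dollars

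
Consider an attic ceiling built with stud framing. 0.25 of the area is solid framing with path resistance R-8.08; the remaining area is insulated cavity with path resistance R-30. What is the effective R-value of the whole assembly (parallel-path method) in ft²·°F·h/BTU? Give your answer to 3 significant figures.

U_eff = 0.75/30 + 0.25/8.08 = 0.025 + 0.03094 = 0.05594
R_eff = 1/U_eff = 17.88 ft²·°F·h/BTU

17.9 ft²·°F·h/BTU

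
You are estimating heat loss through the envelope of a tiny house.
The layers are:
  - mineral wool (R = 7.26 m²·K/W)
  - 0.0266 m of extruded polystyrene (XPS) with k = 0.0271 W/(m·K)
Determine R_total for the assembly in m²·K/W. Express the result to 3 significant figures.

8.24 m²·K/W

0.0266/0.0271 = 0.9815
R_total = 7.26 + 0.9815 = 8.242 m²·K/W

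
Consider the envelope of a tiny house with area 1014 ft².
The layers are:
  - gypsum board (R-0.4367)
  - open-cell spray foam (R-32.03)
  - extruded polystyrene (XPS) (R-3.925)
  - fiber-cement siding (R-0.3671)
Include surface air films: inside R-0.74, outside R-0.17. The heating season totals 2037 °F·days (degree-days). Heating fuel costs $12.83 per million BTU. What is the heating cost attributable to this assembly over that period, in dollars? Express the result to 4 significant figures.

16.88 dollars

R_total = 0.74 + 0.4367 + 32.03 + 3.925 + 0.3671 + 0.17 = 37.669 ft²·°F·h/BTU
E = A × HDD × 24 / R = 1014 × 2037 × 24 / 37.669 = 1316000 BTU
Cost = 1316000/10⁶ × 12.83 = $16.884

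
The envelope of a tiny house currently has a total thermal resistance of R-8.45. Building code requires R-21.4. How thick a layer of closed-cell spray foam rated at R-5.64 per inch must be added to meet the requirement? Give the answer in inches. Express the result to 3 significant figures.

2.30 in

ΔR = 21.4 − 8.45 = 12.95 ft²·°F·h/BTU
L = ΔR / (R/in) = 12.95/5.64 = 2.296 in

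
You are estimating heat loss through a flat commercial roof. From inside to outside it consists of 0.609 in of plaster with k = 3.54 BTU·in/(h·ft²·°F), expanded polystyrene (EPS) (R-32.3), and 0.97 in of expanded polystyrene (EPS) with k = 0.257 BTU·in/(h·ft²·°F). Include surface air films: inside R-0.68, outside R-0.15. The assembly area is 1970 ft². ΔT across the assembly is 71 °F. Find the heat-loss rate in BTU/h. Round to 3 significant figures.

3770 BTU/h

0.609/3.54 = 0.172
0.97/0.257 = 3.774
R_total = 0.68 + 0.172 + 32.3 + 3.774 + 0.15 = 37.08 ft²·°F·h/BTU
Q = A·ΔT/R = 1970 × 71 / 37.08 = 3772 BTU/h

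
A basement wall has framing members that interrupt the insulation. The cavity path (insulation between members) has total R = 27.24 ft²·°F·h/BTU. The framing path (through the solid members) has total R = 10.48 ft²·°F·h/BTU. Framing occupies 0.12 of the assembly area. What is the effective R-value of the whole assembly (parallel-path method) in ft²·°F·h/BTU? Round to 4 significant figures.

U_eff = 0.88/27.24 + 0.12/10.48 = 0.032305 + 0.01145 = 0.043756
R_eff = 1/U_eff = 22.854 ft²·°F·h/BTU

22.85 ft²·°F·h/BTU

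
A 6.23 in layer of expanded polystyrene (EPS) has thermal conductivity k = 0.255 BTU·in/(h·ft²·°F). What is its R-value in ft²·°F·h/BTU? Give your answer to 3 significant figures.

R = L/k = 6.23/0.255 = 24.43 ft²·°F·h/BTU

24.4 ft²·°F·h/BTU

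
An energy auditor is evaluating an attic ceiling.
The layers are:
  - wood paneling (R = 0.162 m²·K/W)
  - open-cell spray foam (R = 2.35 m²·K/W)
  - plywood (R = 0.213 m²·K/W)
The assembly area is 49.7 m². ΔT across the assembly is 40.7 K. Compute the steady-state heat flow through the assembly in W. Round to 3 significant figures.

742 W

R_total = 0.162 + 2.35 + 0.213 = 2.725 m²·K/W
Q = A·ΔT/R = 49.7 × 40.7 / 2.725 = 742.3 W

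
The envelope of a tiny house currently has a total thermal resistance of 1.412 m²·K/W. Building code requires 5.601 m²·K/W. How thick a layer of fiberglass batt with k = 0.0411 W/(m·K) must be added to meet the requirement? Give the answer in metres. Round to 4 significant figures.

ΔR = 5.601 − 1.412 = 4.189 m²·K/W
L = ΔR × k = 4.189 × 0.0411 = 0.17217 m

0.1722 m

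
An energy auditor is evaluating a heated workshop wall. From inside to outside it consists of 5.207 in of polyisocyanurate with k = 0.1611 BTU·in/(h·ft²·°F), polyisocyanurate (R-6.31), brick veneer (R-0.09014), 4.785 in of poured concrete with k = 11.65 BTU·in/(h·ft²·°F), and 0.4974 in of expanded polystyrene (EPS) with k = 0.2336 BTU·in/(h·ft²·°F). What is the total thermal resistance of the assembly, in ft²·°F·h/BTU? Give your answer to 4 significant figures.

5.207/0.1611 = 32.322
4.785/11.65 = 0.41073
0.4974/0.2336 = 2.1293
R_total = 32.322 + 6.31 + 0.09014 + 0.41073 + 2.1293 = 41.262 ft²·°F·h/BTU

41.26 ft²·°F·h/BTU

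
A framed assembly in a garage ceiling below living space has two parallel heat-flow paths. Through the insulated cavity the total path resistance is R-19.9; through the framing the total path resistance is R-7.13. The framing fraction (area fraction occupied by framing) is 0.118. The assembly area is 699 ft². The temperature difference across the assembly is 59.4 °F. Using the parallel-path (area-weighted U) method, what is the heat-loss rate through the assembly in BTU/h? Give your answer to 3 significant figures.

2530 BTU/h

U_eff = 0.882/19.9 + 0.118/7.13 = 0.04432 + 0.01655 = 0.06087
R_eff = 1/U_eff = 16.43 ft²·°F·h/BTU
Q = 699 × 59.4 / 16.43 = 2527 BTU/h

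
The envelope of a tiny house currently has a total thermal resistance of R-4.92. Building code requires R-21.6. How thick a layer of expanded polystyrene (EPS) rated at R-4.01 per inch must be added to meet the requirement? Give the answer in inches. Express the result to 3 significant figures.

4.16 in

ΔR = 21.6 − 4.92 = 16.68 ft²·°F·h/BTU
L = ΔR / (R/in) = 16.68/4.01 = 4.16 in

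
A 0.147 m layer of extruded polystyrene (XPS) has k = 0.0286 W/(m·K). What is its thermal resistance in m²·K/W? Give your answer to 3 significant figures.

5.14 m²·K/W

R = L/k = 0.147/0.0286 = 5.14 m²·K/W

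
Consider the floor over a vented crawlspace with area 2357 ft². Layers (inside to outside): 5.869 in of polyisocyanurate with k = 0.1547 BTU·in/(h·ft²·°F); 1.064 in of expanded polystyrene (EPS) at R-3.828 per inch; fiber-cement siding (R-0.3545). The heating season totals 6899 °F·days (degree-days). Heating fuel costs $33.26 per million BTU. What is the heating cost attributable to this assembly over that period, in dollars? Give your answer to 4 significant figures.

306.4 dollars

5.869/0.1547 = 37.938
1.064 × 3.828 = 4.073
R_total = 37.938 + 4.073 + 0.3545 = 42.365 ft²·°F·h/BTU
E = A × HDD × 24 / R = 2357 × 6899 × 24 / 42.365 = 9211800 BTU
Cost = 9211800/10⁶ × 33.26 = $306.39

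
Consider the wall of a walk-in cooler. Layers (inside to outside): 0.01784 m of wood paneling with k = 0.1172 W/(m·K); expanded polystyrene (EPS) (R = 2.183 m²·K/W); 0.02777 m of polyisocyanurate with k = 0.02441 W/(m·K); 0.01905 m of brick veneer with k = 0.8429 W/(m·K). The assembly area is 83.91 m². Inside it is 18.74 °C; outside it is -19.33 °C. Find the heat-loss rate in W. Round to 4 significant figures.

913.9 W

0.01784/0.1172 = 0.15222
0.02777/0.02441 = 1.1376
0.01905/0.8429 = 0.022601
R_total = 0.15222 + 2.183 + 1.1376 + 0.022601 = 3.4955 m²·K/W
Q = A·ΔT/R = 83.91 × (18.74 − (-19.33)) / 3.4955 = 913.88 W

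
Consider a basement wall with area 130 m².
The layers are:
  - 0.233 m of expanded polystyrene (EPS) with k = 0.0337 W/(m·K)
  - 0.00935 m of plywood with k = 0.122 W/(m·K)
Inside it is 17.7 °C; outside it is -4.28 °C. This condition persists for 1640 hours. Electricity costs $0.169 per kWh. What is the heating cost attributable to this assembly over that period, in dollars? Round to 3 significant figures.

113 dollars

0.233/0.0337 = 6.914
0.00935/0.122 = 0.07664
R_total = 6.914 + 0.07664 = 6.991 m²·K/W
Q = 130 × (17.7 − (-4.28)) / 6.991 = 408.7 W
E = 408.7 W × 1640 h / 1000 = 670.3 kWh
Cost = 670.3 × 0.169 = $113.3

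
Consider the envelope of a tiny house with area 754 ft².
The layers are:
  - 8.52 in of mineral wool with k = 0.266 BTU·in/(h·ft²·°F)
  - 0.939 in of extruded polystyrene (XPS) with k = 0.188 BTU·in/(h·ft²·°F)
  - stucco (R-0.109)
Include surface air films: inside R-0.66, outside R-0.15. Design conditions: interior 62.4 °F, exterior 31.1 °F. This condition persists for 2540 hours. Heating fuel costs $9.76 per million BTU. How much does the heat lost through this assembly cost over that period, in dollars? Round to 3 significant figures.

15.4 dollars

8.52/0.266 = 32.03
0.939/0.188 = 4.995
R_total = 0.66 + 32.03 + 4.995 + 0.109 + 0.15 = 37.94 ft²·°F·h/BTU
Q = 754 × (62.4 − 31.1) / 37.94 = 622 BTU/h
E = 622 × 2540 = 1580000 BTU
Cost = 1580000/10⁶ × 9.76 = $15.42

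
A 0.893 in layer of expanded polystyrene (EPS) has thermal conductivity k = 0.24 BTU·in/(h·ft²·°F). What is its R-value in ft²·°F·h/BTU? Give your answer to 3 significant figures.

R = L/k = 0.893/0.24 = 3.721 ft²·°F·h/BTU

3.72 ft²·°F·h/BTU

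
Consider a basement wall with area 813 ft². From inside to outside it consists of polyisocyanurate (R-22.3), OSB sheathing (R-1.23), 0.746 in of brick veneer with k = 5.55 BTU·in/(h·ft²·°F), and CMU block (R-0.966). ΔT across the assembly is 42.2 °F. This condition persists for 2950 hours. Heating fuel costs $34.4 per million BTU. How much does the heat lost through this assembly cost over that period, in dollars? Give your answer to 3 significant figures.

141 dollars

0.746/5.55 = 0.1344
R_total = 22.3 + 1.23 + 0.1344 + 0.966 = 24.63 ft²·°F·h/BTU
Q = 813 × 42.2 / 24.63 = 1393 BTU/h
E = 1393 × 2950 = 4109000 BTU
Cost = 4109000/10⁶ × 34.4 = $141.4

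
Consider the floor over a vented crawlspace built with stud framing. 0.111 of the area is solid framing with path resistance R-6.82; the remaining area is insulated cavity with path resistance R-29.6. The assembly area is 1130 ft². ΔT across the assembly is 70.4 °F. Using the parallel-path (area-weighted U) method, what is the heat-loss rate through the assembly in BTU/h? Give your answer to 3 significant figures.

3680 BTU/h

U_eff = 0.889/29.6 + 0.111/6.82 = 0.03003 + 0.01628 = 0.04631
R_eff = 1/U_eff = 21.59 ft²·°F·h/BTU
Q = 1130 × 70.4 / 21.59 = 3684 BTU/h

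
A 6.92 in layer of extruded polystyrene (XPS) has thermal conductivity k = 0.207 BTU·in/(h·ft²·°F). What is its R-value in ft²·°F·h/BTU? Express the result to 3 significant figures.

33.4 ft²·°F·h/BTU

R = L/k = 6.92/0.207 = 33.43 ft²·°F·h/BTU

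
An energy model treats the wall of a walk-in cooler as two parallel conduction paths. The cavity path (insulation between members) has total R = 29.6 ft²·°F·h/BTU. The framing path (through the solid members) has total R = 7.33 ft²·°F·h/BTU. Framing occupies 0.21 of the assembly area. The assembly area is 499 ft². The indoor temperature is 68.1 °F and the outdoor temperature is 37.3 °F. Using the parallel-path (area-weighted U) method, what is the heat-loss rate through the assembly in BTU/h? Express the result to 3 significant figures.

851 BTU/h

U_eff = 0.79/29.6 + 0.21/7.33 = 0.02669 + 0.02865 = 0.05534
R_eff = 1/U_eff = 18.07 ft²·°F·h/BTU
Q = 499 × (68.1 − 37.3) / 18.07 = 850.5 BTU/h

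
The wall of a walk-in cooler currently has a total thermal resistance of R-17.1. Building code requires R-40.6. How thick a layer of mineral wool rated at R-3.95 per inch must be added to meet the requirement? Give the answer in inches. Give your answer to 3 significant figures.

5.95 in

ΔR = 40.6 − 17.1 = 23.5 ft²·°F·h/BTU
L = ΔR / (R/in) = 23.5/3.95 = 5.949 in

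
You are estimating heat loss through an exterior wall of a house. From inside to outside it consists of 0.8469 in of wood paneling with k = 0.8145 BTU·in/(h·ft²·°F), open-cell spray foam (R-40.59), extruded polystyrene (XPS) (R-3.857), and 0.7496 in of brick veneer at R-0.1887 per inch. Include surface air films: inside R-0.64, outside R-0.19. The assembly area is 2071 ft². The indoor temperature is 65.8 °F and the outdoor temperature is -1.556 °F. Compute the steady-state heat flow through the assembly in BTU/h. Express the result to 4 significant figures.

3003 BTU/h

0.8469/0.8145 = 1.0398
0.7496 × 0.1887 = 0.14145
R_total = 0.64 + 1.0398 + 40.59 + 3.857 + 0.14145 + 0.19 = 46.458 ft²·°F·h/BTU
Q = A·ΔT/R = 2071 × (65.8 − (-1.556)) / 46.458 = 3002.6 BTU/h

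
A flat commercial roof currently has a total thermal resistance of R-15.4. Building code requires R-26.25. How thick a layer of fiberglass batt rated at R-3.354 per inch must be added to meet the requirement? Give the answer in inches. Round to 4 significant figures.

ΔR = 26.25 − 15.4 = 10.85 ft²·°F·h/BTU
L = ΔR / (R/in) = 10.85/3.354 = 3.2349 in

3.235 in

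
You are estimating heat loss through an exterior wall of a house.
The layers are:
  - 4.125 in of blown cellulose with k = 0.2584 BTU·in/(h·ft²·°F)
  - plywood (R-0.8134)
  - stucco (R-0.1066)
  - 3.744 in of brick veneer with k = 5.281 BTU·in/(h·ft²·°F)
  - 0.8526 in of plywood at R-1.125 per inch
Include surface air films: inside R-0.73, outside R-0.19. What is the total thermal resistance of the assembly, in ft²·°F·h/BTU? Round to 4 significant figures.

19.47 ft²·°F·h/BTU

4.125/0.2584 = 15.964
3.744/5.281 = 0.70896
0.8526 × 1.125 = 0.95917
R_total = 0.73 + 15.964 + 0.8134 + 0.1066 + 0.70896 + 0.95917 + 0.19 = 19.472 ft²·°F·h/BTU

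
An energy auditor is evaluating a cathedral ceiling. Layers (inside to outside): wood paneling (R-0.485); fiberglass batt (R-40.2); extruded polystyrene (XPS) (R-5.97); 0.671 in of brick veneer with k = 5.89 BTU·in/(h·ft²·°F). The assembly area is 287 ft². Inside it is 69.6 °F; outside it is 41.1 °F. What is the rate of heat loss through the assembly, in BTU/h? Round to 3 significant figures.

175 BTU/h

0.671/5.89 = 0.1139
R_total = 0.485 + 40.2 + 5.97 + 0.1139 = 46.77 ft²·°F·h/BTU
Q = A·ΔT/R = 287 × (69.6 − 41.1) / 46.77 = 174.9 BTU/h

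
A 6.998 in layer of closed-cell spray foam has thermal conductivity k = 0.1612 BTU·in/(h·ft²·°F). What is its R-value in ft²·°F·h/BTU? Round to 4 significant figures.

43.41 ft²·°F·h/BTU

R = L/k = 6.998/0.1612 = 43.412 ft²·°F·h/BTU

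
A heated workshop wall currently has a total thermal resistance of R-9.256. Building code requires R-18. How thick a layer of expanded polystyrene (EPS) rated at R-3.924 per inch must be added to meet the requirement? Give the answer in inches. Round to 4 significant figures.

2.228 in

ΔR = 18 − 9.256 = 8.744 ft²·°F·h/BTU
L = ΔR / (R/in) = 8.744/3.924 = 2.2283 in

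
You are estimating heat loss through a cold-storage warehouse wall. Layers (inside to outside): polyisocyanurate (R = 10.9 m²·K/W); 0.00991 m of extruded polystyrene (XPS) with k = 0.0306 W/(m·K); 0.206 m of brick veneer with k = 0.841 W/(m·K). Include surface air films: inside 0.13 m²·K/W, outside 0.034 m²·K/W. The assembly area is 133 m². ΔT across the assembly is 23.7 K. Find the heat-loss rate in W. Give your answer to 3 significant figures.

0.00991/0.0306 = 0.3239
0.206/0.841 = 0.2449
R_total = 0.13 + 10.9 + 0.3239 + 0.2449 + 0.034 = 11.63 m²·K/W
Q = A·ΔT/R = 133 × 23.7 / 11.63 = 271 W

271 W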